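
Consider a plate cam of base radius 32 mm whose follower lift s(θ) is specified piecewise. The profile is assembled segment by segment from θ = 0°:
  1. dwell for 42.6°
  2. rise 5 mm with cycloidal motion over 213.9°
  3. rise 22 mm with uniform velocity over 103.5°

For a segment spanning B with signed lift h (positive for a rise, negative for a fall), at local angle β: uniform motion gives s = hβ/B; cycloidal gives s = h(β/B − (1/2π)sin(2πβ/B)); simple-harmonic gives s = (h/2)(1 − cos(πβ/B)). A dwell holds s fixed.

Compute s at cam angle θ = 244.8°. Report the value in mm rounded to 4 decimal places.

seg 1 [0°–42.6°] dwell: s stays 0.0000
seg 2 [42.6°–256.5°] cycloidal, h=5: θ=244.8° here. β=202.2, B=213.9. 5·(0.9453 − sin(2π·0.9453)/(2π)) = 4.9946 → s = 4.9946

4.9946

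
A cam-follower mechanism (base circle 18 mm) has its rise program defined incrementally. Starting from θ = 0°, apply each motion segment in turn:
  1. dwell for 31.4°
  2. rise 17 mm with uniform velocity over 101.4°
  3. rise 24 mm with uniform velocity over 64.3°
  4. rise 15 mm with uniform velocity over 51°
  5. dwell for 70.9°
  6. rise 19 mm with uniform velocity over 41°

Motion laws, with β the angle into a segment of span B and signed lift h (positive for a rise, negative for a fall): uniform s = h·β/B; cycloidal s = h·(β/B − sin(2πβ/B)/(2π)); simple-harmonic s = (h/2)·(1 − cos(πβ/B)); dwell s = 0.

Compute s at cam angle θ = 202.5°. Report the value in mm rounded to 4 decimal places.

seg 1 [0°–31.4°] dwell: s stays 0.0000
seg 2 [31.4°–132.8°] uniform, h=17: full span → s += 17 → s = 17.0000
seg 3 [132.8°–197.1°] uniform, h=24: full span → s += 24 → s = 41.0000
seg 4 [197.1°–248.1°] uniform, h=15: θ=202.5° here. β=5.4, B=51. 15·5.4/51 = 1.5882 → s = 42.5882

42.5882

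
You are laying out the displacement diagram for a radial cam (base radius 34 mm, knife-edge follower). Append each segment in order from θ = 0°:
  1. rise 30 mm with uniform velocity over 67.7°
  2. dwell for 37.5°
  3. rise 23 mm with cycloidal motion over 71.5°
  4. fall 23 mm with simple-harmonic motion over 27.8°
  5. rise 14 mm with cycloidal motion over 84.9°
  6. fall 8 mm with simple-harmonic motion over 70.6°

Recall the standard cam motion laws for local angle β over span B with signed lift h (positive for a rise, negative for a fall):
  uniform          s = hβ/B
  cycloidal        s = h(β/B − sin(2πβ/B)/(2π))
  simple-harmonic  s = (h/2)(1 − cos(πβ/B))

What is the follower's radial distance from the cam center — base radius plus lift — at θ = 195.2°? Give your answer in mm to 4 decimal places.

seg 1 [0°–67.7°] uniform, h=30: full span → s += 30 → s = 30.0000
seg 2 [67.7°–105.2°] dwell: s stays 30.0000
seg 3 [105.2°–176.7°] cycloidal, h=23: full span → s += 23 → s = 53.0000
seg 4 [176.7°–204.5°] simple-harmonic, h=-23: θ=195.2° here. β=18.5, B=27.8. -23/2·(1 − cos(π·0.6655)) = -17.2124 → s = 35.7876
radial distance = base radius + s = 34 + 35.7876 = 69.7876

69.7876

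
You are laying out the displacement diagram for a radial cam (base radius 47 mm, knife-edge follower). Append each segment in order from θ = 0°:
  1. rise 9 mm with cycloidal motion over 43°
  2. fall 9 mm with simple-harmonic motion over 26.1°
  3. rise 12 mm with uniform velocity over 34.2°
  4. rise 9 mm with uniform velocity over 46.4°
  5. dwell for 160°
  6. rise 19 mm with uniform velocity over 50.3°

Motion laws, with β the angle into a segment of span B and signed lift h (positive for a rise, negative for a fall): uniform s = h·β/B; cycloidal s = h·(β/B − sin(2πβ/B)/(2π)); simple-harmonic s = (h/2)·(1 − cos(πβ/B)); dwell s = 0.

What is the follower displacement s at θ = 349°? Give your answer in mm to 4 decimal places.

seg 1 [0°–43°] cycloidal, h=9: full span → s += 9 → s = 9.0000
seg 2 [43°–69.1°] simple-harmonic, h=-9: full span → s += -9 → s = 0.0000
seg 3 [69.1°–103.3°] uniform, h=12: full span → s += 12 → s = 12.0000
seg 4 [103.3°–149.7°] uniform, h=9: full span → s += 9 → s = 21.0000
seg 5 [149.7°–309.7°] dwell: s stays 21.0000
seg 6 [309.7°–360°] uniform, h=19: θ=349° here. β=39.3, B=50.3. 19·39.3/50.3 = 14.8449 → s = 35.8449

35.8449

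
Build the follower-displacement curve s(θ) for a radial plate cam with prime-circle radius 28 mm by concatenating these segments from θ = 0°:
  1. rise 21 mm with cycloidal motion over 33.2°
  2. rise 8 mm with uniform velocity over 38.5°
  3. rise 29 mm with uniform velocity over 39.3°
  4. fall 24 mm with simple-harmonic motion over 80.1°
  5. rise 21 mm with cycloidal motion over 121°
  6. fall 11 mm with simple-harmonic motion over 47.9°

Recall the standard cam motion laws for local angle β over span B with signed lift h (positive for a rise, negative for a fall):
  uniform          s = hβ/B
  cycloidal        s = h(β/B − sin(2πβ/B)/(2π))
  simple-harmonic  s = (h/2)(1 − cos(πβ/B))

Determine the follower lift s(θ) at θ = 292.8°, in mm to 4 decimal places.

seg 1 [0°–33.2°] cycloidal, h=21: full span → s += 21 → s = 21.0000
seg 2 [33.2°–71.7°] uniform, h=8: full span → s += 8 → s = 29.0000
seg 3 [71.7°–111°] uniform, h=29: full span → s += 29 → s = 58.0000
seg 4 [111°–191.1°] simple-harmonic, h=-24: full span → s += -24 → s = 34.0000
seg 5 [191.1°–312.1°] cycloidal, h=21: θ=292.8° here. β=101.7, B=121. 21·(0.8405 − sin(2π·0.8405)/(2π)) = 20.4668 → s = 54.4668

54.4668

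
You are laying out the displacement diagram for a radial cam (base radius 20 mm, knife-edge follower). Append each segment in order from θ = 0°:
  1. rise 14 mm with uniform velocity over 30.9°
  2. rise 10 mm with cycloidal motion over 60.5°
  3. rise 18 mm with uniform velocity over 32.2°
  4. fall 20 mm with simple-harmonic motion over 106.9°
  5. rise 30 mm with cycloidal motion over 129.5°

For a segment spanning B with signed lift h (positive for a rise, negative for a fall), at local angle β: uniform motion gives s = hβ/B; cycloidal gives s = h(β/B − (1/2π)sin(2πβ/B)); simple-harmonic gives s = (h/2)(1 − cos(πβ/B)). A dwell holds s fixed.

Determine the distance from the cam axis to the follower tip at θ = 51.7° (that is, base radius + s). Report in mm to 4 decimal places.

seg 1 [0°–30.9°] uniform, h=14: full span → s += 14 → s = 14.0000
seg 2 [30.9°–91.4°] cycloidal, h=10: θ=51.7° here. β=20.8, B=60.5. 10·(0.3438 − sin(2π·0.3438)/(2π)) = 2.1150 → s = 16.1150
radial distance = base radius + s = 20 + 16.1150 = 36.1150

36.1150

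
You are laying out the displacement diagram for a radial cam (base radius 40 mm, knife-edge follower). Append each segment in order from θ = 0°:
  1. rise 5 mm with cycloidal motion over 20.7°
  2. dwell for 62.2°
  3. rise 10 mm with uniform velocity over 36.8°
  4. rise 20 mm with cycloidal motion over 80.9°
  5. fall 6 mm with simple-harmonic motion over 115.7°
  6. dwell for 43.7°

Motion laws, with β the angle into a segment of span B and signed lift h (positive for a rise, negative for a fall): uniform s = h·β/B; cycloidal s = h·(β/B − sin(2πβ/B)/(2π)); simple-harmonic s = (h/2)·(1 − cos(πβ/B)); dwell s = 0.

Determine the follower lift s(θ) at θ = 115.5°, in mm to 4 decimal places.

seg 1 [0°–20.7°] cycloidal, h=5: full span → s += 5 → s = 5.0000
seg 2 [20.7°–82.9°] dwell: s stays 5.0000
seg 3 [82.9°–119.7°] uniform, h=10: θ=115.5° here. β=32.6, B=36.8. 10·32.6/36.8 = 8.8587 → s = 13.8587

13.8587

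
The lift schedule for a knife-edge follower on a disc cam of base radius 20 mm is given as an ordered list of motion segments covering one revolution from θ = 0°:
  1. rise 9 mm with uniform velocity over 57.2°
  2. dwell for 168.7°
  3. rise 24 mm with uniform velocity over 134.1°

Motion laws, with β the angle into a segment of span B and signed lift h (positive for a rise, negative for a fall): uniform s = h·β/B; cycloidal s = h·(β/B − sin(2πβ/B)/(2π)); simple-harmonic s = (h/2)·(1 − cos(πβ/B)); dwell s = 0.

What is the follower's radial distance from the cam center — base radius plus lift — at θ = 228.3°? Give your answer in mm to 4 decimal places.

seg 1 [0°–57.2°] uniform, h=9: full span → s += 9 → s = 9.0000
seg 2 [57.2°–225.9°] dwell: s stays 9.0000
seg 3 [225.9°–360°] uniform, h=24: θ=228.3° here. β=2.4, B=134.1. 24·2.4/134.1 = 0.4295 → s = 9.4295
radial distance = base radius + s = 20 + 9.4295 = 29.4295

29.4295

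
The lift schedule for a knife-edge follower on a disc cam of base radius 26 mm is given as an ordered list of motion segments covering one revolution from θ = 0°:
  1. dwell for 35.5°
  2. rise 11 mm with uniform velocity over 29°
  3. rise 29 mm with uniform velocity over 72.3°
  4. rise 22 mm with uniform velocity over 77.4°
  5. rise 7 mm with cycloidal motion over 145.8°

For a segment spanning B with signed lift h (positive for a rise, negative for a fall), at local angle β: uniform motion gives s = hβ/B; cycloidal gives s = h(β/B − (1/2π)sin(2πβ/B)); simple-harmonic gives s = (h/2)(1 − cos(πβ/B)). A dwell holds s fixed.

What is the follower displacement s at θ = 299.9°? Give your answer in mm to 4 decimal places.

seg 1 [0°–35.5°] dwell: s stays 0.0000
seg 2 [35.5°–64.5°] uniform, h=11: full span → s += 11 → s = 11.0000
seg 3 [64.5°–136.8°] uniform, h=29: full span → s += 29 → s = 40.0000
seg 4 [136.8°–214.2°] uniform, h=22: full span → s += 22 → s = 62.0000
seg 5 [214.2°–360°] cycloidal, h=7: θ=299.9° here. β=85.7, B=145.8. 7·(0.5878 − sin(2π·0.5878)/(2π)) = 4.6984 → s = 66.6984

66.6984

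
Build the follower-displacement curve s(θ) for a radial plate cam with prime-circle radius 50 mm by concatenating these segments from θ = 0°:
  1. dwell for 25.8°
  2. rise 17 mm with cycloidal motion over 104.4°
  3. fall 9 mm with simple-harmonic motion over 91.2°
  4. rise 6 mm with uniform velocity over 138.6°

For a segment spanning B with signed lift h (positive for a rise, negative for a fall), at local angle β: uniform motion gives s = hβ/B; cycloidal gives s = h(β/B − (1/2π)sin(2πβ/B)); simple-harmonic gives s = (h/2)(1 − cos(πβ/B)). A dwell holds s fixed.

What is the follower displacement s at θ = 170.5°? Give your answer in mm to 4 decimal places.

seg 1 [0°–25.8°] dwell: s stays 0.0000
seg 2 [25.8°–130.2°] cycloidal, h=17: full span → s += 17 → s = 17.0000
seg 3 [130.2°–221.4°] simple-harmonic, h=-9: θ=170.5° here. β=40.3, B=91.2. -9/2·(1 − cos(π·0.4419)) = -3.6830 → s = 13.3170

13.3170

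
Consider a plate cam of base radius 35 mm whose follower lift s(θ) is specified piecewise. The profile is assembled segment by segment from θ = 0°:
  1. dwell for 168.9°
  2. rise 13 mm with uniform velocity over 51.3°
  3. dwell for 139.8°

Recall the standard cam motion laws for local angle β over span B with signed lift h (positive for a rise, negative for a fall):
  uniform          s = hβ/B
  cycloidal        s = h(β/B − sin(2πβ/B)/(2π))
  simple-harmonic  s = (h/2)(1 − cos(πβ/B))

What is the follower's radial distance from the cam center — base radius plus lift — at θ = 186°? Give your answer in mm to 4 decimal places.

seg 1 [0°–168.9°] dwell: s stays 0.0000
seg 2 [168.9°–220.2°] uniform, h=13: θ=186° here. β=17.1, B=51.3. 13·17.1/51.3 = 4.3333 → s = 4.3333
radial distance = base radius + s = 35 + 4.3333 = 39.3333

39.3333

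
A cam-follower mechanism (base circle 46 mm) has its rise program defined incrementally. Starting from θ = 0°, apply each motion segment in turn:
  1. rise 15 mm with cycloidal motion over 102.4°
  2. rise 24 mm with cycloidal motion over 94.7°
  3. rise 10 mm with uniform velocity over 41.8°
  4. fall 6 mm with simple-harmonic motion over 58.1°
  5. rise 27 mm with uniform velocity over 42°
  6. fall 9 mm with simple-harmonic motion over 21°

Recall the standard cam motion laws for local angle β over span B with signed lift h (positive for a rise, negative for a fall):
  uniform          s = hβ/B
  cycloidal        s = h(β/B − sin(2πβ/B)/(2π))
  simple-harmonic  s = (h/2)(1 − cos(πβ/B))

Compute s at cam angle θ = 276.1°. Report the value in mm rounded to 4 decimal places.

seg 1 [0°–102.4°] cycloidal, h=15: full span → s += 15 → s = 15.0000
seg 2 [102.4°–197.1°] cycloidal, h=24: full span → s += 24 → s = 39.0000
seg 3 [197.1°–238.9°] uniform, h=10: full span → s += 10 → s = 49.0000
seg 4 [238.9°–297°] simple-harmonic, h=-6: θ=276.1° here. β=37.2, B=58.1. -6/2·(1 − cos(π·0.6403)) = -4.2797 → s = 44.7203

44.7203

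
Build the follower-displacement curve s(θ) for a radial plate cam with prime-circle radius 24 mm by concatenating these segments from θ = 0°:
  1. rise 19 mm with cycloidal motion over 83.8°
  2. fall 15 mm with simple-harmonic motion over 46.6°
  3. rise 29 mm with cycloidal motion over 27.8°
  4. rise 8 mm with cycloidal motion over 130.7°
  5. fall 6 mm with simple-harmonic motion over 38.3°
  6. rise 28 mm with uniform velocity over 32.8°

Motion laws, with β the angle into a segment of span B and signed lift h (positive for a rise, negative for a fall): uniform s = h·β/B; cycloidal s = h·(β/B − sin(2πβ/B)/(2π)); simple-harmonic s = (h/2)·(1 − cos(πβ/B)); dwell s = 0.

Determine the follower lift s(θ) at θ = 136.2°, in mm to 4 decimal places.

seg 1 [0°–83.8°] cycloidal, h=19: full span → s += 19 → s = 19.0000
seg 2 [83.8°–130.4°] simple-harmonic, h=-15: full span → s += -15 → s = 4.0000
seg 3 [130.4°–158.2°] cycloidal, h=29: θ=136.2° here. β=5.8, B=27.8. 29·(0.2086 − sin(2π·0.2086)/(2π)) = 1.5899 → s = 5.5899

5.5899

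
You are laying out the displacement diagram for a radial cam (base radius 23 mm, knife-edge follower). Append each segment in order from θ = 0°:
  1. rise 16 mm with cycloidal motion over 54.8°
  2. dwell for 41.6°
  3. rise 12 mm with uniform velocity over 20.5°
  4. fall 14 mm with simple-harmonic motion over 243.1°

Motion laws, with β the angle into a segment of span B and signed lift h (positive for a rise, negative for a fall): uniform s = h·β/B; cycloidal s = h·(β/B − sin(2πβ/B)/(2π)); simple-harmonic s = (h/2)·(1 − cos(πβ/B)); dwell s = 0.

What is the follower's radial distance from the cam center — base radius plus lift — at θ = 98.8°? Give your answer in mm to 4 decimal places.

seg 1 [0°–54.8°] cycloidal, h=16: full span → s += 16 → s = 16.0000
seg 2 [54.8°–96.4°] dwell: s stays 16.0000
seg 3 [96.4°–116.9°] uniform, h=12: θ=98.8° here. β=2.4, B=20.5. 12·2.4/20.5 = 1.4049 → s = 17.4049
radial distance = base radius + s = 23 + 17.4049 = 40.4049

40.4049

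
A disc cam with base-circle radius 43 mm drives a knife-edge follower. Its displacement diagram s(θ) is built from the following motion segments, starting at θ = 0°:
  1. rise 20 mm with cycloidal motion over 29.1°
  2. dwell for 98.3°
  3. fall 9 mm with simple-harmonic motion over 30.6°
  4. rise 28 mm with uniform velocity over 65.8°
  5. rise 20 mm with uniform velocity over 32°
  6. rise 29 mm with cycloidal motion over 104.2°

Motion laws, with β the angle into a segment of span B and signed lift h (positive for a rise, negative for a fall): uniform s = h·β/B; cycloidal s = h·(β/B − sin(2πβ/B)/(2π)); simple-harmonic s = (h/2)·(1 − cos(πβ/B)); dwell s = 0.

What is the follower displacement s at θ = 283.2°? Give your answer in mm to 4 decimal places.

seg 1 [0°–29.1°] cycloidal, h=20: full span → s += 20 → s = 20.0000
seg 2 [29.1°–127.4°] dwell: s stays 20.0000
seg 3 [127.4°–158°] simple-harmonic, h=-9: full span → s += -9 → s = 11.0000
seg 4 [158°–223.8°] uniform, h=28: full span → s += 28 → s = 39.0000
seg 5 [223.8°–255.8°] uniform, h=20: full span → s += 20 → s = 59.0000
seg 6 [255.8°–360°] cycloidal, h=29: θ=283.2° here. β=27.4, B=104.2. 29·(0.2630 − sin(2π·0.2630)/(2π)) = 3.0255 → s = 62.0255

62.0255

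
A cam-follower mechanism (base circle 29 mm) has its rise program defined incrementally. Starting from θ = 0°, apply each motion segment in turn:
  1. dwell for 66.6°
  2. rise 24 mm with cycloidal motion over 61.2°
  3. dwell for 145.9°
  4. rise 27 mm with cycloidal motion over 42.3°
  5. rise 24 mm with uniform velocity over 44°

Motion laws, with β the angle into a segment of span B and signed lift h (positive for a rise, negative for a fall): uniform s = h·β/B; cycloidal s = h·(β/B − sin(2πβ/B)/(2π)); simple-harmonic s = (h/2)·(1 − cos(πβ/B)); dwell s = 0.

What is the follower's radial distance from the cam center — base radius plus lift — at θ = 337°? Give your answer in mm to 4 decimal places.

seg 1 [0°–66.6°] dwell: s stays 0.0000
seg 2 [66.6°–127.8°] cycloidal, h=24: full span → s += 24 → s = 24.0000
seg 3 [127.8°–273.7°] dwell: s stays 24.0000
seg 4 [273.7°–316°] cycloidal, h=27: full span → s += 27 → s = 51.0000
seg 5 [316°–360°] uniform, h=24: θ=337° here. β=21, B=44. 24·21/44 = 11.4545 → s = 62.4545
radial distance = base radius + s = 29 + 62.4545 = 91.4545

91.4545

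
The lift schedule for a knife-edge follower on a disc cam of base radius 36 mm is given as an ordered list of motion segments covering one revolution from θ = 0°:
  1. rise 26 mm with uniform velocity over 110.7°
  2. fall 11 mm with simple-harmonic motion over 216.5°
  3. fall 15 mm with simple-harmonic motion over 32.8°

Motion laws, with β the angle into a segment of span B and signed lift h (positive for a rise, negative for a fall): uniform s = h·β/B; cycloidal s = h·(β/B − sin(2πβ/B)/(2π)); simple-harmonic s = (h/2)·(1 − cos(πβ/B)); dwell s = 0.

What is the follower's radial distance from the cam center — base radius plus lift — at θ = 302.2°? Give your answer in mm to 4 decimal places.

seg 1 [0°–110.7°] uniform, h=26: full span → s += 26 → s = 26.0000
seg 2 [110.7°–327.2°] simple-harmonic, h=-11: θ=302.2° here. β=191.5, B=216.5. -11/2·(1 − cos(π·0.8845)) = -10.6420 → s = 15.3580
radial distance = base radius + s = 36 + 15.3580 = 51.3580

51.3580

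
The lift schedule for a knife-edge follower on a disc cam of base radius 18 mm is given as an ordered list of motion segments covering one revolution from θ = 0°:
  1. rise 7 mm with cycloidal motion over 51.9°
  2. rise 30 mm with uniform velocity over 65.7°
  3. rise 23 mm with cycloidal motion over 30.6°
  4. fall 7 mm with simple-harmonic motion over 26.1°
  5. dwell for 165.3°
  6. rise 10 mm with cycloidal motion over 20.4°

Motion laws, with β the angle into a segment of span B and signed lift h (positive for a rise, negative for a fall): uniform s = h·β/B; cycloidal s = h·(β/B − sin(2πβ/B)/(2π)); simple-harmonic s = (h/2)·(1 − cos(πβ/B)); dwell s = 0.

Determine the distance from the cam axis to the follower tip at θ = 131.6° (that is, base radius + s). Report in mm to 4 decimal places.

seg 1 [0°–51.9°] cycloidal, h=7: full span → s += 7 → s = 7.0000
seg 2 [51.9°–117.6°] uniform, h=30: full span → s += 30 → s = 37.0000
seg 3 [117.6°–148.2°] cycloidal, h=23: θ=131.6° here. β=14, B=30.6. 23·(0.4575 − sin(2π·0.4575)/(2π)) = 9.5573 → s = 46.5573
radial distance = base radius + s = 18 + 46.5573 = 64.5573

64.5573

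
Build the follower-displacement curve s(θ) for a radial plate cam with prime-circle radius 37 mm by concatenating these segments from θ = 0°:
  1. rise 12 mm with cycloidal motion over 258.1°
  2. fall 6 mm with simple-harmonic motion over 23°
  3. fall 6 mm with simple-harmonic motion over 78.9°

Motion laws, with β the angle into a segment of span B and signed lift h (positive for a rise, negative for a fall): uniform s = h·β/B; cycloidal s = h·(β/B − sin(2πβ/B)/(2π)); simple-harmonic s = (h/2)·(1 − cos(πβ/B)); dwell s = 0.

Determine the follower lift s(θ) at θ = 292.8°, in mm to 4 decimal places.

seg 1 [0°–258.1°] cycloidal, h=12: full span → s += 12 → s = 12.0000
seg 2 [258.1°–281.1°] simple-harmonic, h=-6: full span → s += -6 → s = 6.0000
seg 3 [281.1°–360°] simple-harmonic, h=-6: θ=292.8° here. β=11.7, B=78.9. -6/2·(1 − cos(π·0.1483)) = -0.3197 → s = 5.6803

5.6803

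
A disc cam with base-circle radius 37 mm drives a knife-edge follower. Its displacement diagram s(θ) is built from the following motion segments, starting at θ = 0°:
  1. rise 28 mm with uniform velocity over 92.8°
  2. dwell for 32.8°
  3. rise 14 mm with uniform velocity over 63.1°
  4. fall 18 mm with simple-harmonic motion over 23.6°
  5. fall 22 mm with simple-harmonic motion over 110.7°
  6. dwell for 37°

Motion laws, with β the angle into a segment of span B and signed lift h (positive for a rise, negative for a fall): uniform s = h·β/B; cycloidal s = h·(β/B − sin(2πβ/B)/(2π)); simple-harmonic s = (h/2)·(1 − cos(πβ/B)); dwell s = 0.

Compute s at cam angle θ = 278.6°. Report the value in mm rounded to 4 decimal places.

seg 1 [0°–92.8°] uniform, h=28: full span → s += 28 → s = 28.0000
seg 2 [92.8°–125.6°] dwell: s stays 28.0000
seg 3 [125.6°–188.7°] uniform, h=14: full span → s += 14 → s = 42.0000
seg 4 [188.7°–212.3°] simple-harmonic, h=-18: full span → s += -18 → s = 24.0000
seg 5 [212.3°–323°] simple-harmonic, h=-22: θ=278.6° here. β=66.3, B=110.7. -22/2·(1 − cos(π·0.5989)) = -14.3635 → s = 9.6365

9.6365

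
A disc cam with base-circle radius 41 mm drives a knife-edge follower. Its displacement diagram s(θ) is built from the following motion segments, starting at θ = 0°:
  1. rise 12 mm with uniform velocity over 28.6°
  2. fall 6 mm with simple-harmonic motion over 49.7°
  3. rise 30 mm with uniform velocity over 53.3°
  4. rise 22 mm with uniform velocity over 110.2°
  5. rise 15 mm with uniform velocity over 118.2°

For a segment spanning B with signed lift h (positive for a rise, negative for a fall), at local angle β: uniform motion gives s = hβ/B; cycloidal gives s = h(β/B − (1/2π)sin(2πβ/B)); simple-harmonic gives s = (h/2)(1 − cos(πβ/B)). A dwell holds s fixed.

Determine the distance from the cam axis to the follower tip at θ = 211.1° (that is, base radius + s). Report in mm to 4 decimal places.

seg 1 [0°–28.6°] uniform, h=12: full span → s += 12 → s = 12.0000
seg 2 [28.6°–78.3°] simple-harmonic, h=-6: full span → s += -6 → s = 6.0000
seg 3 [78.3°–131.6°] uniform, h=30: full span → s += 30 → s = 36.0000
seg 4 [131.6°–241.8°] uniform, h=22: θ=211.1° here. β=79.5, B=110.2. 22·79.5/110.2 = 15.8711 → s = 51.8711
radial distance = base radius + s = 41 + 51.8711 = 92.8711

92.8711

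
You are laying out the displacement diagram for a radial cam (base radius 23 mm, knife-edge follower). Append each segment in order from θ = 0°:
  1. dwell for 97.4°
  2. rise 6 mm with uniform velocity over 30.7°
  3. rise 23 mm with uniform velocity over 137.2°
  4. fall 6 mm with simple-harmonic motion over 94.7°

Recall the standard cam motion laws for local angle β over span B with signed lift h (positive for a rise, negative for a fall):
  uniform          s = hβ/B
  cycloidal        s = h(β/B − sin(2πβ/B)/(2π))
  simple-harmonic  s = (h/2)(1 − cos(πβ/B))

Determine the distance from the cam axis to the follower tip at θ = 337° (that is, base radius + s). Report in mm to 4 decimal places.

seg 1 [0°–97.4°] dwell: s stays 0.0000
seg 2 [97.4°–128.1°] uniform, h=6: full span → s += 6 → s = 6.0000
seg 3 [128.1°–265.3°] uniform, h=23: full span → s += 23 → s = 29.0000
seg 4 [265.3°–360°] simple-harmonic, h=-6: θ=337° here. β=71.7, B=94.7. -6/2·(1 − cos(π·0.7571)) = -5.1683 → s = 23.8317
radial distance = base radius + s = 23 + 23.8317 = 46.8317

46.8317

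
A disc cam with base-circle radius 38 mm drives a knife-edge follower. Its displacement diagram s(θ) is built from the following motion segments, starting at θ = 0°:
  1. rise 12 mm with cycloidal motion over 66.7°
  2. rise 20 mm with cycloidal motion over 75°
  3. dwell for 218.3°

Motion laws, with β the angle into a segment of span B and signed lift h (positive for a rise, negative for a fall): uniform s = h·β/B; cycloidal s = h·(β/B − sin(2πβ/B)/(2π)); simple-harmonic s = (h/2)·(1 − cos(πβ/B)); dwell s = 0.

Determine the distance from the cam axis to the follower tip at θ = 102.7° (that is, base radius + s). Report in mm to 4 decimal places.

seg 1 [0°–66.7°] cycloidal, h=12: full span → s += 12 → s = 12.0000
seg 2 [66.7°–141.7°] cycloidal, h=20: θ=102.7° here. β=36, B=75. 20·(0.4800 − sin(2π·0.4800)/(2π)) = 9.2011 → s = 21.2011
radial distance = base radius + s = 38 + 21.2011 = 59.2011

59.2011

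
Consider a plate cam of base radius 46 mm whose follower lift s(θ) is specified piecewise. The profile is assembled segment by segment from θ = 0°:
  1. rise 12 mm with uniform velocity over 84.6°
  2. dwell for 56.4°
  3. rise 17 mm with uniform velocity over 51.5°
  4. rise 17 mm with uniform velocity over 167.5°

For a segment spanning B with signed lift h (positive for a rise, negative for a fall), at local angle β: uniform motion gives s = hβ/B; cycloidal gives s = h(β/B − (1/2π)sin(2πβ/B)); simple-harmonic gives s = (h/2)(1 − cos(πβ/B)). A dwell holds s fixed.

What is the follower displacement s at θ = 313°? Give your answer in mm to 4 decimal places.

seg 1 [0°–84.6°] uniform, h=12: full span → s += 12 → s = 12.0000
seg 2 [84.6°–141°] dwell: s stays 12.0000
seg 3 [141°–192.5°] uniform, h=17: full span → s += 17 → s = 29.0000
seg 4 [192.5°–360°] uniform, h=17: θ=313° here. β=120.5, B=167.5. 17·120.5/167.5 = 12.2299 → s = 41.2299

41.2299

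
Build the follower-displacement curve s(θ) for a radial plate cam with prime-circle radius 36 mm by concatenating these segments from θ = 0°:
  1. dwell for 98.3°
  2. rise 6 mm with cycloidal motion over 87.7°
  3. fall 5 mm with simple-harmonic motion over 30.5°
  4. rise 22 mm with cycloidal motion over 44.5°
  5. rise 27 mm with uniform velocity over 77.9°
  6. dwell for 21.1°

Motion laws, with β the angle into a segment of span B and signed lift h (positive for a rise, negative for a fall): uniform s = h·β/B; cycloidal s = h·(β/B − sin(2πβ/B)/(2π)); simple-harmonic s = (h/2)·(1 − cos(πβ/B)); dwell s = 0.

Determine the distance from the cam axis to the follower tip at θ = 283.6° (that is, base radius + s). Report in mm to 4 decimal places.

seg 1 [0°–98.3°] dwell: s stays 0.0000
seg 2 [98.3°–186°] cycloidal, h=6: full span → s += 6 → s = 6.0000
seg 3 [186°–216.5°] simple-harmonic, h=-5: full span → s += -5 → s = 1.0000
seg 4 [216.5°–261°] cycloidal, h=22: full span → s += 22 → s = 23.0000
seg 5 [261°–338.9°] uniform, h=27: θ=283.6° here. β=22.6, B=77.9. 27·22.6/77.9 = 7.8331 → s = 30.8331
radial distance = base radius + s = 36 + 30.8331 = 66.8331

66.8331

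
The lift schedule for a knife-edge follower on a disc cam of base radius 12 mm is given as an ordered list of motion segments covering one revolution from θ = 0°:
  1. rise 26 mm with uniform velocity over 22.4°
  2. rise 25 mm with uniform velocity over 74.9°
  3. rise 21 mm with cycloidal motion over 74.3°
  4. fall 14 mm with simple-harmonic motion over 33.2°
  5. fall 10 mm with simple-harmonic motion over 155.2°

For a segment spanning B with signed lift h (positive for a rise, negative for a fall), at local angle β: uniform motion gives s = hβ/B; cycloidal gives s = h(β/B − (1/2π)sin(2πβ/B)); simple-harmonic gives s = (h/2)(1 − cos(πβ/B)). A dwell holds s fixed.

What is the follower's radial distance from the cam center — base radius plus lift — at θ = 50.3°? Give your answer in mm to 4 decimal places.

seg 1 [0°–22.4°] uniform, h=26: full span → s += 26 → s = 26.0000
seg 2 [22.4°–97.3°] uniform, h=25: θ=50.3° here. β=27.9, B=74.9. 25·27.9/74.9 = 9.3124 → s = 35.3124
radial distance = base radius + s = 12 + 35.3124 = 47.3124

47.3124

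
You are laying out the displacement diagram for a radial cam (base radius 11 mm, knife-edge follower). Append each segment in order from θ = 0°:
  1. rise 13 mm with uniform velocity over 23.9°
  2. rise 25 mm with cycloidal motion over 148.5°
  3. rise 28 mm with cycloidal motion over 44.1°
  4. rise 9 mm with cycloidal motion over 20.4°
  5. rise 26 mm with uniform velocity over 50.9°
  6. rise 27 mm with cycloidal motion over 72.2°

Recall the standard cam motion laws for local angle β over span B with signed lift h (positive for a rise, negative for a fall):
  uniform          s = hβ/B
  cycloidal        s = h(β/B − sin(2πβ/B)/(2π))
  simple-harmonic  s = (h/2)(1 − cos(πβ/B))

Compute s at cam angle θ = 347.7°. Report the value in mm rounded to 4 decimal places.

seg 1 [0°–23.9°] uniform, h=13: full span → s += 13 → s = 13.0000
seg 2 [23.9°–172.4°] cycloidal, h=25: full span → s += 25 → s = 38.0000
seg 3 [172.4°–216.5°] cycloidal, h=28: full span → s += 28 → s = 66.0000
seg 4 [216.5°–236.9°] cycloidal, h=9: full span → s += 9 → s = 75.0000
seg 5 [236.9°–287.8°] uniform, h=26: full span → s += 26 → s = 101.0000
seg 6 [287.8°–360°] cycloidal, h=27: θ=347.7° here. β=59.9, B=72.2. 27·(0.8296 − sin(2π·0.8296)/(2π)) = 26.1706 → s = 127.1706

127.1706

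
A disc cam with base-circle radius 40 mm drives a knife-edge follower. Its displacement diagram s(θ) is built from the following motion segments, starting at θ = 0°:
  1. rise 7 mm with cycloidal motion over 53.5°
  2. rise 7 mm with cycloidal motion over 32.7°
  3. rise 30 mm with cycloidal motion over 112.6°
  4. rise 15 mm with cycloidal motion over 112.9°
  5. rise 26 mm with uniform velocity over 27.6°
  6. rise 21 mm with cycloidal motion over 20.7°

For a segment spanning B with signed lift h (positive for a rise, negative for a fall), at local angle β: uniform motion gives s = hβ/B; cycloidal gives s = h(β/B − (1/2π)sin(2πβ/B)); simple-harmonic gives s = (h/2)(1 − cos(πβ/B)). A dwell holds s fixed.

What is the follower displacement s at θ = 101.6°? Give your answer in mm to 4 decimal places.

seg 1 [0°–53.5°] cycloidal, h=7: full span → s += 7 → s = 7.0000
seg 2 [53.5°–86.2°] cycloidal, h=7: full span → s += 7 → s = 14.0000
seg 3 [86.2°–198.8°] cycloidal, h=30: θ=101.6° here. β=15.4, B=112.6. 30·(0.1368 − sin(2π·0.1368)/(2π)) = 0.4867 → s = 14.4867

14.4867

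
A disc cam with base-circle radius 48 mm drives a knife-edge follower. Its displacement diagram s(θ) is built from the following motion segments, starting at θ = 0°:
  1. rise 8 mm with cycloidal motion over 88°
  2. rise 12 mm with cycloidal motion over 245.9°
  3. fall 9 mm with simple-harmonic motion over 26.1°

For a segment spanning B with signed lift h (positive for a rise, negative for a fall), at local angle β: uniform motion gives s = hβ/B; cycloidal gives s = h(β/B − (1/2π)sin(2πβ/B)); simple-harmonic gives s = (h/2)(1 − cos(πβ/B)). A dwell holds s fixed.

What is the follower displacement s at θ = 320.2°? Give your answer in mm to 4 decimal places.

seg 1 [0°–88°] cycloidal, h=8: full span → s += 8 → s = 8.0000
seg 2 [88°–333.9°] cycloidal, h=12: θ=320.2° here. β=232.2, B=245.9. 12·(0.9443 − sin(2π·0.9443)/(2π)) = 11.9864 → s = 19.9864

19.9864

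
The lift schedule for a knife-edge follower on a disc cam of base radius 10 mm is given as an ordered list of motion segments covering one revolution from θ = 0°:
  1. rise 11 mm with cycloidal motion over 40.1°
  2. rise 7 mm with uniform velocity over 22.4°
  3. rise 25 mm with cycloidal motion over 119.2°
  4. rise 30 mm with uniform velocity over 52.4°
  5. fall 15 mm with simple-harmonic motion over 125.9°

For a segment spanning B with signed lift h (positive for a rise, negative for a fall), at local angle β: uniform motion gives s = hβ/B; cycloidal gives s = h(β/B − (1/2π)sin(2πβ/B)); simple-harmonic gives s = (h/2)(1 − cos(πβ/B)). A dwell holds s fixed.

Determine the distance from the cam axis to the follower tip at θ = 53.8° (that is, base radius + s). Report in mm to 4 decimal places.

seg 1 [0°–40.1°] cycloidal, h=11: full span → s += 11 → s = 11.0000
seg 2 [40.1°–62.5°] uniform, h=7: θ=53.8° here. β=13.7, B=22.4. 7·13.7/22.4 = 4.2812 → s = 15.2812
radial distance = base radius + s = 10 + 15.2812 = 25.2812

25.2812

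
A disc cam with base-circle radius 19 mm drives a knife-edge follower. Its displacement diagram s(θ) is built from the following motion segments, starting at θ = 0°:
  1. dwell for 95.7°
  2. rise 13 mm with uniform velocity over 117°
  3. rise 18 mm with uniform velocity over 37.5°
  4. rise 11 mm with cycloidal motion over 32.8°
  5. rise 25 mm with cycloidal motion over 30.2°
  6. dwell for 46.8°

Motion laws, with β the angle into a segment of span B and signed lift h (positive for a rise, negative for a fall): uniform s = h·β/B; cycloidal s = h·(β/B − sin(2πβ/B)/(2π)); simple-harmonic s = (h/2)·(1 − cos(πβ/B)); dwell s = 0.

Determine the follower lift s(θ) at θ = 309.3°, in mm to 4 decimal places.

seg 1 [0°–95.7°] dwell: s stays 0.0000
seg 2 [95.7°–212.7°] uniform, h=13: full span → s += 13 → s = 13.0000
seg 3 [212.7°–250.2°] uniform, h=18: full span → s += 18 → s = 31.0000
seg 4 [250.2°–283°] cycloidal, h=11: full span → s += 11 → s = 42.0000
seg 5 [283°–313.2°] cycloidal, h=25: θ=309.3° here. β=26.3, B=30.2. 25·(0.8709 − sin(2π·0.8709)/(2π)) = 24.6572 → s = 66.6572

66.6572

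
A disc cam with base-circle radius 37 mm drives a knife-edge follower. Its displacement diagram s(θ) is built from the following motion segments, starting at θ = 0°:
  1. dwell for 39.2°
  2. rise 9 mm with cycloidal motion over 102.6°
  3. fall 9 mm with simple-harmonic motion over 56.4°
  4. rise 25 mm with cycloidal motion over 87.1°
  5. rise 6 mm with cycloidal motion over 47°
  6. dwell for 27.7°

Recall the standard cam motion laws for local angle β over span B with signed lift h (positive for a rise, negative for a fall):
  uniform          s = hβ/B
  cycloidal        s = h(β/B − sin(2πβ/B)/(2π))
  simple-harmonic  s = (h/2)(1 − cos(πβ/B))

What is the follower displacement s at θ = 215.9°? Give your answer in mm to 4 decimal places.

seg 1 [0°–39.2°] dwell: s stays 0.0000
seg 2 [39.2°–141.8°] cycloidal, h=9: full span → s += 9 → s = 9.0000
seg 3 [141.8°–198.2°] simple-harmonic, h=-9: full span → s += -9 → s = 0.0000
seg 4 [198.2°–285.3°] cycloidal, h=25: θ=215.9° here. β=17.7, B=87.1. 25·(0.2032 − sin(2π·0.2032)/(2π)) = 1.2722 → s = 1.2722

1.2722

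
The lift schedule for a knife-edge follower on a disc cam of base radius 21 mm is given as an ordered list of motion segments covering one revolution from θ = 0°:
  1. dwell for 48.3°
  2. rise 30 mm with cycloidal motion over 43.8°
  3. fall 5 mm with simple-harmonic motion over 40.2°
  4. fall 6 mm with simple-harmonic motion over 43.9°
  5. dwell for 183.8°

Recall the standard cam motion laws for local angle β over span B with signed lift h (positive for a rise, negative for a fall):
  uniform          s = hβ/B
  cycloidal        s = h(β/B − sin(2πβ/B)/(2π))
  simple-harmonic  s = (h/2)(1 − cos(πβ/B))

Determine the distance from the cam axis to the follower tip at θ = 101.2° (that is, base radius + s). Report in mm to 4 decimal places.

seg 1 [0°–48.3°] dwell: s stays 0.0000
seg 2 [48.3°–92.1°] cycloidal, h=30: full span → s += 30 → s = 30.0000
seg 3 [92.1°–132.3°] simple-harmonic, h=-5: θ=101.2° here. β=9.1, B=40.2. -5/2·(1 − cos(π·0.2264)) = -0.6060 → s = 29.3940
radial distance = base radius + s = 21 + 29.3940 = 50.3940

50.3940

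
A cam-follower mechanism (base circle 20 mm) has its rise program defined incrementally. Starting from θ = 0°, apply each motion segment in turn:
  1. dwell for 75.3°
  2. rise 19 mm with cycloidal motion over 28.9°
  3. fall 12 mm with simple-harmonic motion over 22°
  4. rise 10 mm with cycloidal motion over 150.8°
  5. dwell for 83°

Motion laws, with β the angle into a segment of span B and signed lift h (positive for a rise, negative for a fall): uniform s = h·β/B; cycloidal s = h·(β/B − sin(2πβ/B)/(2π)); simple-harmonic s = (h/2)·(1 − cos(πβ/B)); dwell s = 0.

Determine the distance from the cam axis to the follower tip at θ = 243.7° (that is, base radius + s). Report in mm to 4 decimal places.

seg 1 [0°–75.3°] dwell: s stays 0.0000
seg 2 [75.3°–104.2°] cycloidal, h=19: full span → s += 19 → s = 19.0000
seg 3 [104.2°–126.2°] simple-harmonic, h=-12: full span → s += -12 → s = 7.0000
seg 4 [126.2°–277°] cycloidal, h=10: θ=243.7° here. β=117.5, B=150.8. 10·(0.7792 − sin(2π·0.7792)/(2π)) = 9.3567 → s = 16.3567
radial distance = base radius + s = 20 + 16.3567 = 36.3567

36.3567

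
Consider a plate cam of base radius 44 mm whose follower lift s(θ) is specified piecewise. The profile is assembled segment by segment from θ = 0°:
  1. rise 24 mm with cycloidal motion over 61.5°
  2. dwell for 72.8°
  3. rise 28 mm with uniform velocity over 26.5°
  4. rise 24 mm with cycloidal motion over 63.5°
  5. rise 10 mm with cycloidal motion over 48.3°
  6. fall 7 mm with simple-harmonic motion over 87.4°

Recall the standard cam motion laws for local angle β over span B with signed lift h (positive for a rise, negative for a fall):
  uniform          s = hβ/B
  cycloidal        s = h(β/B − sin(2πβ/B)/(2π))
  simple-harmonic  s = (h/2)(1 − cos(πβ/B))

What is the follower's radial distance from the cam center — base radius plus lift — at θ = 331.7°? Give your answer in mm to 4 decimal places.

seg 1 [0°–61.5°] cycloidal, h=24: full span → s += 24 → s = 24.0000
seg 2 [61.5°–134.3°] dwell: s stays 24.0000
seg 3 [134.3°–160.8°] uniform, h=28: full span → s += 28 → s = 52.0000
seg 4 [160.8°–224.3°] cycloidal, h=24: full span → s += 24 → s = 76.0000
seg 5 [224.3°–272.6°] cycloidal, h=10: full span → s += 10 → s = 86.0000
seg 6 [272.6°–360°] simple-harmonic, h=-7: θ=331.7° here. β=59.1, B=87.4. -7/2·(1 − cos(π·0.6762)) = -5.3400 → s = 80.6600
radial distance = base radius + s = 44 + 80.6600 = 124.6600

124.6600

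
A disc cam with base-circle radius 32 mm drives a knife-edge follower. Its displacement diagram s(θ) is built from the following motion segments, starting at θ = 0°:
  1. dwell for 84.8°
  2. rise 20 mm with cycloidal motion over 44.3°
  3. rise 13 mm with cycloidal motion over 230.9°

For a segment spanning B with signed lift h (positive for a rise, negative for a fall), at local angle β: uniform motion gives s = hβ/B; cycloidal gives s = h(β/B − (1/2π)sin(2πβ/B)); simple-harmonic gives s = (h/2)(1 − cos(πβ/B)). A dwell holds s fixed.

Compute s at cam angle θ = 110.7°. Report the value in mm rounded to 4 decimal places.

seg 1 [0°–84.8°] dwell: s stays 0.0000
seg 2 [84.8°–129.1°] cycloidal, h=20: θ=110.7° here. β=25.9, B=44.3. 20·(0.5847 − sin(2π·0.5847)/(2π)) = 13.3073 → s = 13.3073

13.3073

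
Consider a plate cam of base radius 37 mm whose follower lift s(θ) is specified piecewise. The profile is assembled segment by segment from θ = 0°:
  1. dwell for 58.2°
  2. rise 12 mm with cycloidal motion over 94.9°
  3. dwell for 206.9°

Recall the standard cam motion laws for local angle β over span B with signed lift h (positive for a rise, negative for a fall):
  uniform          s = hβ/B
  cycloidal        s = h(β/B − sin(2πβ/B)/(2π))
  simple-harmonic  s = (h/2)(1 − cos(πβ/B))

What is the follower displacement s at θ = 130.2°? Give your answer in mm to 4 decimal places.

seg 1 [0°–58.2°] dwell: s stays 0.0000
seg 2 [58.2°–153.1°] cycloidal, h=12: θ=130.2° here. β=72, B=94.9. 12·(0.7587 − sin(2π·0.7587)/(2π)) = 11.0113 → s = 11.0113

11.0113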